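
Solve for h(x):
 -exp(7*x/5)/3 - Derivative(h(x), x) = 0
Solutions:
 h(x) = C1 - 5*exp(7*x/5)/21


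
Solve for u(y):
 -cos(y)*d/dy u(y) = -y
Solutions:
 u(y) = C1 + Integral(y/cos(y), y)


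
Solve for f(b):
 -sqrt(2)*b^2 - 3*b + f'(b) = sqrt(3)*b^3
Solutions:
 f(b) = C1 + sqrt(3)*b^4/4 + sqrt(2)*b^3/3 + 3*b^2/2


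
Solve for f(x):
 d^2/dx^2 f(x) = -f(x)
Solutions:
 f(x) = C1*sin(x) + C2*cos(x)


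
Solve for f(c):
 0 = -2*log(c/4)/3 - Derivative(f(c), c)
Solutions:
 f(c) = C1 - 2*c*log(c)/3 + 2*c/3 + 4*c*log(2)/3


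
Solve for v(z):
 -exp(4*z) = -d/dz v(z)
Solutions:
 v(z) = C1 + exp(4*z)/4


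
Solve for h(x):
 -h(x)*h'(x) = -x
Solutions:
 h(x) = -sqrt(C1 + x^2)
 h(x) = sqrt(C1 + x^2)


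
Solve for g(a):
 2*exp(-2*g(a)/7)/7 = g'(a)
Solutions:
 g(a) = 7*log(-sqrt(C1 + 2*a)) - 7*log(7) + 7*log(2)/2
 g(a) = 7*log(C1 + 2*a)/2 - 7*log(7) + 7*log(2)/2


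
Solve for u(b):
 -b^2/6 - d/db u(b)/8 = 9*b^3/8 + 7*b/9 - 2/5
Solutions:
 u(b) = C1 - 9*b^4/4 - 4*b^3/9 - 28*b^2/9 + 16*b/5


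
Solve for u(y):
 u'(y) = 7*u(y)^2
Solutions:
 u(y) = -1/(C1 + 7*y)


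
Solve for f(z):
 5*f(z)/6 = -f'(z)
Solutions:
 f(z) = C1*exp(-5*z/6)


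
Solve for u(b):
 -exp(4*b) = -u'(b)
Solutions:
 u(b) = C1 + exp(4*b)/4


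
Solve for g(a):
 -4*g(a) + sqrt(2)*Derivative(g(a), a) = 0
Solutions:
 g(a) = C1*exp(2*sqrt(2)*a)


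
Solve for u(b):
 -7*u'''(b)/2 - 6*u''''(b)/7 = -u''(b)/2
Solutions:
 u(b) = C1 + C2*b + C3*exp(b*(-49 + sqrt(2737))/24) + C4*exp(-b*(49 + sqrt(2737))/24)


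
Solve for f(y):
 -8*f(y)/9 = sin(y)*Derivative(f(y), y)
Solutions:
 f(y) = C1*(cos(y) + 1)^(4/9)/(cos(y) - 1)^(4/9)


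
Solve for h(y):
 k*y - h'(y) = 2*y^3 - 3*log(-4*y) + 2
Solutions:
 h(y) = C1 + k*y^2/2 - y^4/2 + 3*y*log(-y) + y*(-5 + 6*log(2))


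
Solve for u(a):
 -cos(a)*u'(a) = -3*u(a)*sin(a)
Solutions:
 u(a) = C1/cos(a)^3


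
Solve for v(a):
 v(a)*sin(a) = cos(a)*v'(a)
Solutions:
 v(a) = C1/cos(a)


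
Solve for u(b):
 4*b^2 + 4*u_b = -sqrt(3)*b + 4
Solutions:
 u(b) = C1 - b^3/3 - sqrt(3)*b^2/8 + b


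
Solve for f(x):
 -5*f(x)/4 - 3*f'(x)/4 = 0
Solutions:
 f(x) = C1*exp(-5*x/3)


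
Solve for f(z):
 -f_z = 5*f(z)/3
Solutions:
 f(z) = C1*exp(-5*z/3)


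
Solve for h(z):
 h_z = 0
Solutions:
 h(z) = C1


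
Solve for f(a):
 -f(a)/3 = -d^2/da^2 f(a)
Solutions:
 f(a) = C1*exp(-sqrt(3)*a/3) + C2*exp(sqrt(3)*a/3)


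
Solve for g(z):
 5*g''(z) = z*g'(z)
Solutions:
 g(z) = C1 + C2*erfi(sqrt(10)*z/10)


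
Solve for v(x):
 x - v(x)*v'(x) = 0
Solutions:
 v(x) = -sqrt(C1 + x^2)
 v(x) = sqrt(C1 + x^2)


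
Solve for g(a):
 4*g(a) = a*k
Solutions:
 g(a) = a*k/4


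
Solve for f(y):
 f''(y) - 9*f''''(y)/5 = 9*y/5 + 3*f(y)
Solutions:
 f(y) = -3*y/5 + (C1*sin(3^(3/4)*5^(1/4)*y*sin(atan(sqrt(515)/5)/2)/3) + C2*cos(3^(3/4)*5^(1/4)*y*sin(atan(sqrt(515)/5)/2)/3))*exp(-3^(3/4)*5^(1/4)*y*cos(atan(sqrt(515)/5)/2)/3) + (C3*sin(3^(3/4)*5^(1/4)*y*sin(atan(sqrt(515)/5)/2)/3) + C4*cos(3^(3/4)*5^(1/4)*y*sin(atan(sqrt(515)/5)/2)/3))*exp(3^(3/4)*5^(1/4)*y*cos(atan(sqrt(515)/5)/2)/3)


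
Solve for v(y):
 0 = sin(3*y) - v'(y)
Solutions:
 v(y) = C1 - cos(3*y)/3


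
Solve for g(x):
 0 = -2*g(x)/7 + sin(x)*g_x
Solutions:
 g(x) = C1*(cos(x) - 1)^(1/7)/(cos(x) + 1)^(1/7)


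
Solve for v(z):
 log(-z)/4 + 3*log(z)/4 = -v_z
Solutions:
 v(z) = C1 - z*log(z) + z*(1 - I*pi/4)


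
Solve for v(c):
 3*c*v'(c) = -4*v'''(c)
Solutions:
 v(c) = C1 + Integral(C2*airyai(-6^(1/3)*c/2) + C3*airybi(-6^(1/3)*c/2), c)


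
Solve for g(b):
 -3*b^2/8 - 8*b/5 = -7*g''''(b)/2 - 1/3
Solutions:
 g(b) = C1 + C2*b + C3*b^2 + C4*b^3 + b^6/3360 + 2*b^5/525 - b^4/252


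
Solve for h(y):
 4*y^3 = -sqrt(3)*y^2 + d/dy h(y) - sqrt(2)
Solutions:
 h(y) = C1 + y^4 + sqrt(3)*y^3/3 + sqrt(2)*y


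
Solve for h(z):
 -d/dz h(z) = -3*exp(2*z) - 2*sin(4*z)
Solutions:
 h(z) = C1 + 3*exp(2*z)/2 - cos(4*z)/2


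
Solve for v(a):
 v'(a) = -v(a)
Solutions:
 v(a) = C1*exp(-a)


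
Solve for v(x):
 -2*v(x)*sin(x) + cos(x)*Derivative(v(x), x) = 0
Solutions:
 v(x) = C1/cos(x)^2


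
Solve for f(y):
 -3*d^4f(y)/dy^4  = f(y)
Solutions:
 f(y) = (C1*sin(sqrt(2)*3^(3/4)*y/6) + C2*cos(sqrt(2)*3^(3/4)*y/6))*exp(-sqrt(2)*3^(3/4)*y/6) + (C3*sin(sqrt(2)*3^(3/4)*y/6) + C4*cos(sqrt(2)*3^(3/4)*y/6))*exp(sqrt(2)*3^(3/4)*y/6)


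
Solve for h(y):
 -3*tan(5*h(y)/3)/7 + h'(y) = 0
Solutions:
 h(y) = -3*asin(C1*exp(5*y/7))/5 + 3*pi/5
 h(y) = 3*asin(C1*exp(5*y/7))/5


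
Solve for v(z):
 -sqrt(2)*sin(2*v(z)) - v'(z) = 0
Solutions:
 v(z) = pi - acos((-C1 - exp(4*sqrt(2)*z))/(C1 - exp(4*sqrt(2)*z)))/2
 v(z) = acos((-C1 - exp(4*sqrt(2)*z))/(C1 - exp(4*sqrt(2)*z)))/2


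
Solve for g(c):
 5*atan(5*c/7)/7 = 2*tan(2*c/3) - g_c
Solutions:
 g(c) = C1 - 5*c*atan(5*c/7)/7 + log(25*c^2 + 49)/2 - 3*log(cos(2*c/3))


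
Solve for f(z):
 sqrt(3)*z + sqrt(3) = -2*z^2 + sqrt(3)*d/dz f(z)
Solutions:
 f(z) = C1 + 2*sqrt(3)*z^3/9 + z^2/2 + z


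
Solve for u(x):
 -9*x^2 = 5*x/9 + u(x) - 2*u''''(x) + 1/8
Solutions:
 u(x) = C1*exp(-2^(3/4)*x/2) + C2*exp(2^(3/4)*x/2) + C3*sin(2^(3/4)*x/2) + C4*cos(2^(3/4)*x/2) - 9*x^2 - 5*x/9 - 1/8


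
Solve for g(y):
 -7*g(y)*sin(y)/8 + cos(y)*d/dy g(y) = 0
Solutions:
 g(y) = C1/cos(y)^(7/8)


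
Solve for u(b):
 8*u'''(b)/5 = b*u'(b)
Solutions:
 u(b) = C1 + Integral(C2*airyai(5^(1/3)*b/2) + C3*airybi(5^(1/3)*b/2), b)


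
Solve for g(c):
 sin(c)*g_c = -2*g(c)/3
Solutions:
 g(c) = C1*(cos(c) + 1)^(1/3)/(cos(c) - 1)^(1/3)


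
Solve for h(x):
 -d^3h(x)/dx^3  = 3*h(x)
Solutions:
 h(x) = C3*exp(-3^(1/3)*x) + (C1*sin(3^(5/6)*x/2) + C2*cos(3^(5/6)*x/2))*exp(3^(1/3)*x/2)


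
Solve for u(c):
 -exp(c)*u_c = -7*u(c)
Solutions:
 u(c) = C1*exp(-7*exp(-c))


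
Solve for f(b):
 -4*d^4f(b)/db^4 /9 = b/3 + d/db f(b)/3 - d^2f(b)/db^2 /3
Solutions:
 f(b) = C1 + C2*exp(b*((2*sqrt(2) + 3)^(-1/3) + (2*sqrt(2) + 3)^(1/3))/4)*sin(sqrt(3)*b*(-(2*sqrt(2) + 3)^(1/3) + (2*sqrt(2) + 3)^(-1/3))/4) + C3*exp(b*((2*sqrt(2) + 3)^(-1/3) + (2*sqrt(2) + 3)^(1/3))/4)*cos(sqrt(3)*b*(-(2*sqrt(2) + 3)^(1/3) + (2*sqrt(2) + 3)^(-1/3))/4) + C4*exp(-b*((2*sqrt(2) + 3)^(-1/3) + (2*sqrt(2) + 3)^(1/3))/2) - b^2/2 - b


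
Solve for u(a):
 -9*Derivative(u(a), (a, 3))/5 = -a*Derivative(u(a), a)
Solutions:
 u(a) = C1 + Integral(C2*airyai(15^(1/3)*a/3) + C3*airybi(15^(1/3)*a/3), a)


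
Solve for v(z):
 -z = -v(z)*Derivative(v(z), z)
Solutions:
 v(z) = -sqrt(C1 + z^2)
 v(z) = sqrt(C1 + z^2)


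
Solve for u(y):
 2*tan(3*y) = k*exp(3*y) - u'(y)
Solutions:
 u(y) = C1 + k*exp(3*y)/3 + 2*log(cos(3*y))/3


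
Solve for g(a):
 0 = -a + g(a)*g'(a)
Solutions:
 g(a) = -sqrt(C1 + a^2)
 g(a) = sqrt(C1 + a^2)


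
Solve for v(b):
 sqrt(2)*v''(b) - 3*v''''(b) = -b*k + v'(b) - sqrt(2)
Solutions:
 v(b) = C1 + C2*exp(b*(2*2^(5/6)/(sqrt(81 - 8*sqrt(2)) + 9)^(1/3) + 2^(2/3)*(sqrt(81 - 8*sqrt(2)) + 9)^(1/3))/12)*sin(sqrt(3)*b*(-2*2^(5/6)/(sqrt(81 - 8*sqrt(2)) + 9)^(1/3) + 2^(2/3)*(sqrt(81 - 8*sqrt(2)) + 9)^(1/3))/12) + C3*exp(b*(2*2^(5/6)/(sqrt(81 - 8*sqrt(2)) + 9)^(1/3) + 2^(2/3)*(sqrt(81 - 8*sqrt(2)) + 9)^(1/3))/12)*cos(sqrt(3)*b*(-2*2^(5/6)/(sqrt(81 - 8*sqrt(2)) + 9)^(1/3) + 2^(2/3)*(sqrt(81 - 8*sqrt(2)) + 9)^(1/3))/12) + C4*exp(-b*(2*2^(5/6)/(sqrt(81 - 8*sqrt(2)) + 9)^(1/3) + 2^(2/3)*(sqrt(81 - 8*sqrt(2)) + 9)^(1/3))/6) + b^2*k/2 + sqrt(2)*b*k + sqrt(2)*b


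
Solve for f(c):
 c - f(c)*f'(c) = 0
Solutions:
 f(c) = -sqrt(C1 + c^2)
 f(c) = sqrt(C1 + c^2)


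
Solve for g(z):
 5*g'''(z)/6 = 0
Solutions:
 g(z) = C1 + C2*z + C3*z^2


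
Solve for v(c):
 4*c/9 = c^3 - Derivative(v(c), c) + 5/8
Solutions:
 v(c) = C1 + c^4/4 - 2*c^2/9 + 5*c/8


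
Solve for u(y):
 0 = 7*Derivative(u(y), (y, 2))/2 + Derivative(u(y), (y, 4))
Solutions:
 u(y) = C1 + C2*y + C3*sin(sqrt(14)*y/2) + C4*cos(sqrt(14)*y/2)


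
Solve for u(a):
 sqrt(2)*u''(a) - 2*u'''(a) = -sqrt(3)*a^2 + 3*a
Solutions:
 u(a) = C1 + C2*a + C3*exp(sqrt(2)*a/2) - sqrt(6)*a^4/24 + a^3*(-4*sqrt(3) + 3*sqrt(2))/12 + a^2*(3/2 - sqrt(6))


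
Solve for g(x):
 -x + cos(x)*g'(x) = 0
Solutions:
 g(x) = C1 + Integral(x/cos(x), x)


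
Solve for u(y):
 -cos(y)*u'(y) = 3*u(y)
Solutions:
 u(y) = C1*(sin(y) - 1)^(3/2)/(sin(y) + 1)^(3/2)


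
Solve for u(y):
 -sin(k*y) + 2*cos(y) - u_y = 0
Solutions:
 u(y) = C1 + 2*sin(y) + cos(k*y)/k


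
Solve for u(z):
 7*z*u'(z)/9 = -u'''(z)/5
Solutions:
 u(z) = C1 + Integral(C2*airyai(-105^(1/3)*z/3) + C3*airybi(-105^(1/3)*z/3), z)


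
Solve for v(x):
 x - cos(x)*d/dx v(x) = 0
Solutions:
 v(x) = C1 + Integral(x/cos(x), x)


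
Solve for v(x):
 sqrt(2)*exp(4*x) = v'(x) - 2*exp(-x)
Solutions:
 v(x) = C1 + sqrt(2)*exp(4*x)/4 - 2*exp(-x)


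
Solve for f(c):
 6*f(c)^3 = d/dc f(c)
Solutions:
 f(c) = -sqrt(2)*sqrt(-1/(C1 + 6*c))/2
 f(c) = sqrt(2)*sqrt(-1/(C1 + 6*c))/2


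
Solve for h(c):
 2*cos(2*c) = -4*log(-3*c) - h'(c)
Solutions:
 h(c) = C1 - 4*c*log(-c) - 4*c*log(3) + 4*c - sin(2*c)


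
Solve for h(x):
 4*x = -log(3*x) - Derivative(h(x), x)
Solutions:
 h(x) = C1 - 2*x^2 - x*log(x) - x*log(3) + x


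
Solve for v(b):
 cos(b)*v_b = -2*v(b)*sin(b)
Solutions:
 v(b) = C1*cos(b)^2


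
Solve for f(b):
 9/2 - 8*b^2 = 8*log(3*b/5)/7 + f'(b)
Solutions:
 f(b) = C1 - 8*b^3/3 - 8*b*log(b)/7 - 8*b*log(3)/7 + 8*b*log(5)/7 + 79*b/14


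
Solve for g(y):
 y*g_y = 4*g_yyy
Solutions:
 g(y) = C1 + Integral(C2*airyai(2^(1/3)*y/2) + C3*airybi(2^(1/3)*y/2), y)


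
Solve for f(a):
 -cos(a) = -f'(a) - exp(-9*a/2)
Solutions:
 f(a) = C1 + sin(a) + 2*exp(-9*a/2)/9


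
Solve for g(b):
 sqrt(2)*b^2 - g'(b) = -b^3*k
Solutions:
 g(b) = C1 + b^4*k/4 + sqrt(2)*b^3/3


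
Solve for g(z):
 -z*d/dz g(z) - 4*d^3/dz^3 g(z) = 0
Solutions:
 g(z) = C1 + Integral(C2*airyai(-2^(1/3)*z/2) + C3*airybi(-2^(1/3)*z/2), z)


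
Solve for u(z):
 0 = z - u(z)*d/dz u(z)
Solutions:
 u(z) = -sqrt(C1 + z^2)
 u(z) = sqrt(C1 + z^2)


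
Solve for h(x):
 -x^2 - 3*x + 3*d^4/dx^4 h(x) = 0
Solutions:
 h(x) = C1 + C2*x + C3*x^2 + C4*x^3 + x^6/1080 + x^5/120


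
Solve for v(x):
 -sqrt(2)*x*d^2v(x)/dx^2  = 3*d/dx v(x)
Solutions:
 v(x) = C1 + C2*x^(1 - 3*sqrt(2)/2)


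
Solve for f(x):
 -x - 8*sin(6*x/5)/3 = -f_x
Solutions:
 f(x) = C1 + x^2/2 - 20*cos(6*x/5)/9


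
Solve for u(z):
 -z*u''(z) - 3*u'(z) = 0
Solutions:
 u(z) = C1 + C2/z^2


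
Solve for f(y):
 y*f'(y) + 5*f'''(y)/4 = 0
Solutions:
 f(y) = C1 + Integral(C2*airyai(-10^(2/3)*y/5) + C3*airybi(-10^(2/3)*y/5), y)


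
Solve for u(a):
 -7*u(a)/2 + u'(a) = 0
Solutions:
 u(a) = C1*exp(7*a/2)


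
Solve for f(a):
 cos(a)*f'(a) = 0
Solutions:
 f(a) = C1


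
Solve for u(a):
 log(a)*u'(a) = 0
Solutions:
 u(a) = C1


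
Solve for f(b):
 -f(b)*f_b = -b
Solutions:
 f(b) = -sqrt(C1 + b^2)
 f(b) = sqrt(C1 + b^2)


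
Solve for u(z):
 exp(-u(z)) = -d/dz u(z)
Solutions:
 u(z) = log(C1 - z)


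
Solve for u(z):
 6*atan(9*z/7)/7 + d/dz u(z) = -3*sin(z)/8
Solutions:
 u(z) = C1 - 6*z*atan(9*z/7)/7 + log(81*z^2 + 49)/3 + 3*cos(z)/8


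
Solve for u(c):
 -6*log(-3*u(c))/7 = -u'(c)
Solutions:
 -7*Integral(1/(log(-_y) + log(3)), (_y, u(c)))/6 = C1 - c


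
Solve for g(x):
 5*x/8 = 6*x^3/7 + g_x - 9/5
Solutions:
 g(x) = C1 - 3*x^4/14 + 5*x^2/16 + 9*x/5


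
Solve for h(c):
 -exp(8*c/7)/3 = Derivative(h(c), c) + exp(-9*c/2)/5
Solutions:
 h(c) = C1 - 7*exp(8*c/7)/24 + 2*exp(-9*c/2)/45


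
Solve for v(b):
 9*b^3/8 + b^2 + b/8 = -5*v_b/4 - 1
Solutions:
 v(b) = C1 - 9*b^4/40 - 4*b^3/15 - b^2/20 - 4*b/5


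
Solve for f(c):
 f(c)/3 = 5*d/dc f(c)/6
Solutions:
 f(c) = C1*exp(2*c/5)


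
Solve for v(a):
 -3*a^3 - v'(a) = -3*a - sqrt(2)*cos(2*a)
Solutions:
 v(a) = C1 - 3*a^4/4 + 3*a^2/2 + sqrt(2)*sin(2*a)/2


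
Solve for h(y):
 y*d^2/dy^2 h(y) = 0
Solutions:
 h(y) = C1 + C2*y


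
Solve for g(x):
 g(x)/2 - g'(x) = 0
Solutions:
 g(x) = C1*exp(x/2)


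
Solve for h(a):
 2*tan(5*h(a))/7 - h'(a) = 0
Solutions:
 h(a) = -asin(C1*exp(10*a/7))/5 + pi/5
 h(a) = asin(C1*exp(10*a/7))/5


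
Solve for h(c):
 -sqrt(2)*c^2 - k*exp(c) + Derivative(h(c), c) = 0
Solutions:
 h(c) = C1 + sqrt(2)*c^3/3 + k*exp(c)


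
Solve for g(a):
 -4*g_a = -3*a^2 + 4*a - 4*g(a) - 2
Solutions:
 g(a) = C1*exp(a) - 3*a^2/4 - a/2 - 1


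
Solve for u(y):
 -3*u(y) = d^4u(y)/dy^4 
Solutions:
 u(y) = (C1*sin(sqrt(2)*3^(1/4)*y/2) + C2*cos(sqrt(2)*3^(1/4)*y/2))*exp(-sqrt(2)*3^(1/4)*y/2) + (C3*sin(sqrt(2)*3^(1/4)*y/2) + C4*cos(sqrt(2)*3^(1/4)*y/2))*exp(sqrt(2)*3^(1/4)*y/2)


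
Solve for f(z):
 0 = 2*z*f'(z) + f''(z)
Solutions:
 f(z) = C1 + C2*erf(z)


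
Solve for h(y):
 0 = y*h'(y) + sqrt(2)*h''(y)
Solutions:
 h(y) = C1 + C2*erf(2^(1/4)*y/2)


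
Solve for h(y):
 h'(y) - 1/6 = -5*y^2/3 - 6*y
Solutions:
 h(y) = C1 - 5*y^3/9 - 3*y^2 + y/6


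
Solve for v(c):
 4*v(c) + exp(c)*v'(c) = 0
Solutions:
 v(c) = C1*exp(4*exp(-c))


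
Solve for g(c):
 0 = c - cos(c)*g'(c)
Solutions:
 g(c) = C1 + Integral(c/cos(c), c)


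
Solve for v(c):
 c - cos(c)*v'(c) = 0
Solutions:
 v(c) = C1 + Integral(c/cos(c), c)


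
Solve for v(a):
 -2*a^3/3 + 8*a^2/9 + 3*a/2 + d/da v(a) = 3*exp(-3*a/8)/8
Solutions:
 v(a) = C1 + a^4/6 - 8*a^3/27 - 3*a^2/4 - 1/exp(a)^(3/8)


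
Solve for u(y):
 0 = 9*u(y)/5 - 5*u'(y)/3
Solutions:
 u(y) = C1*exp(27*y/25)


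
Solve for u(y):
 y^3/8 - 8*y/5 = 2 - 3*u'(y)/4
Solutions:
 u(y) = C1 - y^4/24 + 16*y^2/15 + 8*y/3


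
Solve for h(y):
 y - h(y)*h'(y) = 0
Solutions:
 h(y) = -sqrt(C1 + y^2)
 h(y) = sqrt(C1 + y^2)


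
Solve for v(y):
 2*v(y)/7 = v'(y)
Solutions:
 v(y) = C1*exp(2*y/7)


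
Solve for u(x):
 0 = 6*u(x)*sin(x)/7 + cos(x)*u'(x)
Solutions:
 u(x) = C1*cos(x)^(6/7)


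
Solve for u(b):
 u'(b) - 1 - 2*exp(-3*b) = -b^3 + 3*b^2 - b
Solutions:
 u(b) = C1 - b^4/4 + b^3 - b^2/2 + b - 2*exp(-3*b)/3


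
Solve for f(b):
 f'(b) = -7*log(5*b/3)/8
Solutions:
 f(b) = C1 - 7*b*log(b)/8 - 7*b*log(5)/8 + 7*b/8 + 7*b*log(3)/8


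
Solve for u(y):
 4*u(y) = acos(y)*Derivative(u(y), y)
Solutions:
 u(y) = C1*exp(4*Integral(1/acos(y), y))


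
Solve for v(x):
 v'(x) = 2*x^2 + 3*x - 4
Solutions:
 v(x) = C1 + 2*x^3/3 + 3*x^2/2 - 4*x


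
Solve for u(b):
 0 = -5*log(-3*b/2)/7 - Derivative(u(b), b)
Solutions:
 u(b) = C1 - 5*b*log(-b)/7 + 5*b*(-log(3) + log(2) + 1)/7


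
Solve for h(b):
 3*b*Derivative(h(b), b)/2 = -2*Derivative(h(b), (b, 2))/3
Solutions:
 h(b) = C1 + C2*erf(3*sqrt(2)*b/4)


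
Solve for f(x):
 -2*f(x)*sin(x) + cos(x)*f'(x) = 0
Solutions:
 f(x) = C1/cos(x)^2


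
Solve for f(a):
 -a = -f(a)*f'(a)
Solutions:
 f(a) = -sqrt(C1 + a^2)
 f(a) = sqrt(C1 + a^2)


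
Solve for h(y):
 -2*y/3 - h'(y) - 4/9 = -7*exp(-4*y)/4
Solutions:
 h(y) = C1 - y^2/3 - 4*y/9 - 7*exp(-4*y)/16


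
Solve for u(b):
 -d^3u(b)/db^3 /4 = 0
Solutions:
 u(b) = C1 + C2*b + C3*b^2


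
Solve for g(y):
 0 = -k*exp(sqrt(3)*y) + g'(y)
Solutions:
 g(y) = C1 + sqrt(3)*k*exp(sqrt(3)*y)/3


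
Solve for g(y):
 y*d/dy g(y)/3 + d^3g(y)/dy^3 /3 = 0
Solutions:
 g(y) = C1 + Integral(C2*airyai(-y) + C3*airybi(-y), y)


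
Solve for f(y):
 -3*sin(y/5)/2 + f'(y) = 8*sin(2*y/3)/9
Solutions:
 f(y) = C1 - 15*cos(y/5)/2 - 4*cos(2*y/3)/3


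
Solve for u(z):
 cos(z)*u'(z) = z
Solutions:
 u(z) = C1 + Integral(z/cos(z), z)


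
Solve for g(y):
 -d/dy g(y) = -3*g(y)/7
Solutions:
 g(y) = C1*exp(3*y/7)


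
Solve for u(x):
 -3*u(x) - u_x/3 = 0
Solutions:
 u(x) = C1*exp(-9*x)


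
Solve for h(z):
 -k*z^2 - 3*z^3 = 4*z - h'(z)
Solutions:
 h(z) = C1 + k*z^3/3 + 3*z^4/4 + 2*z^2


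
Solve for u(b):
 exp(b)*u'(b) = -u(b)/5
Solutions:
 u(b) = C1*exp(exp(-b)/5)


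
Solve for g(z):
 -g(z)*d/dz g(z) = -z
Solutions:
 g(z) = -sqrt(C1 + z^2)
 g(z) = sqrt(C1 + z^2)


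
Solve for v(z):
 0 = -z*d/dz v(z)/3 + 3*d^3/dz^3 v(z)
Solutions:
 v(z) = C1 + Integral(C2*airyai(3^(1/3)*z/3) + C3*airybi(3^(1/3)*z/3), z)


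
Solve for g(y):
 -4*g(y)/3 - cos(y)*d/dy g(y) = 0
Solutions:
 g(y) = C1*(sin(y) - 1)^(2/3)/(sin(y) + 1)^(2/3)


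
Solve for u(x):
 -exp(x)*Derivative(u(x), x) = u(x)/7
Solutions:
 u(x) = C1*exp(exp(-x)/7)


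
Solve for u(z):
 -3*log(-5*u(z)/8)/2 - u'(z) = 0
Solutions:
 2*Integral(1/(log(-_y) - 3*log(2) + log(5)), (_y, u(z)))/3 = C1 - z


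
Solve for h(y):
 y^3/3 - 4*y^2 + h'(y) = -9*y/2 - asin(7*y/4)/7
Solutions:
 h(y) = C1 - y^4/12 + 4*y^3/3 - 9*y^2/4 - y*asin(7*y/4)/7 - sqrt(16 - 49*y^2)/49


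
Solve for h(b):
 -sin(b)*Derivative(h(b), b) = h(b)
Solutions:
 h(b) = C1*sqrt(cos(b) + 1)/sqrt(cos(b) - 1)


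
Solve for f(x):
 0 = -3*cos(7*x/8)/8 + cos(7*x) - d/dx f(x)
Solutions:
 f(x) = C1 - 3*sin(7*x/8)/7 + sin(7*x)/7


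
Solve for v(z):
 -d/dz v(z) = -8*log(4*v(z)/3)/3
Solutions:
 -3*Integral(1/(log(_y) - log(3) + 2*log(2)), (_y, v(z)))/8 = C1 - z


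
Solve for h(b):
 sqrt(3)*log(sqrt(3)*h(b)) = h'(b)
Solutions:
 -2*sqrt(3)*Integral(1/(2*log(_y) + log(3)), (_y, h(b)))/3 = C1 - b


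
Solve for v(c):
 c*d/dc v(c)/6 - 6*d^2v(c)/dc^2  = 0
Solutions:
 v(c) = C1 + C2*erfi(sqrt(2)*c/12)


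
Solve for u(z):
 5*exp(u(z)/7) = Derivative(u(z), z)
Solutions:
 u(z) = 7*log(-1/(C1 + 5*z)) + 7*log(7)


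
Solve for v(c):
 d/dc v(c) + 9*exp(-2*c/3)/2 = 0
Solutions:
 v(c) = C1 + 27*exp(-2*c/3)/4


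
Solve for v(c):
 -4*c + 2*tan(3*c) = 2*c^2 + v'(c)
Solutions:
 v(c) = C1 - 2*c^3/3 - 2*c^2 - 2*log(cos(3*c))/3


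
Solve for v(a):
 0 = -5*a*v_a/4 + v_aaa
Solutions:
 v(a) = C1 + Integral(C2*airyai(10^(1/3)*a/2) + C3*airybi(10^(1/3)*a/2), a)


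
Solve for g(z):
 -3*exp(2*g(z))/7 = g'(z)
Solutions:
 g(z) = log(-sqrt(1/(C1 + 3*z))) - log(2) + log(14)/2
 g(z) = log(1/(C1 + 3*z))/2 - log(2) + log(14)/2


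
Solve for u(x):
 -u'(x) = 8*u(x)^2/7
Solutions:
 u(x) = 7/(C1 + 8*x)


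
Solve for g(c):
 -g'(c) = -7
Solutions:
 g(c) = C1 + 7*c


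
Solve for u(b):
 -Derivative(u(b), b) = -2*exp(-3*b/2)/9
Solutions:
 u(b) = C1 - 4*exp(-3*b/2)/27


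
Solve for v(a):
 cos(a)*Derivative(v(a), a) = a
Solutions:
 v(a) = C1 + Integral(a/cos(a), a)


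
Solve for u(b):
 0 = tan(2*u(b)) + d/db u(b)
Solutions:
 u(b) = -asin(C1*exp(-2*b))/2 + pi/2
 u(b) = asin(C1*exp(-2*b))/2


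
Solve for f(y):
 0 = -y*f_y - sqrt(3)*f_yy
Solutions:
 f(y) = C1 + C2*erf(sqrt(2)*3^(3/4)*y/6)


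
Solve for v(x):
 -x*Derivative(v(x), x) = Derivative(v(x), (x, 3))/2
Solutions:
 v(x) = C1 + Integral(C2*airyai(-2^(1/3)*x) + C3*airybi(-2^(1/3)*x), x)


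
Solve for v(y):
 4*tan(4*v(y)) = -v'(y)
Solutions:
 v(y) = -asin(C1*exp(-16*y))/4 + pi/4
 v(y) = asin(C1*exp(-16*y))/4


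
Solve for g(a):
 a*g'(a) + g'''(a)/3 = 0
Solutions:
 g(a) = C1 + Integral(C2*airyai(-3^(1/3)*a) + C3*airybi(-3^(1/3)*a), a)


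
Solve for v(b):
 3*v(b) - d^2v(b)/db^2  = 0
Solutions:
 v(b) = C1*exp(-sqrt(3)*b) + C2*exp(sqrt(3)*b)


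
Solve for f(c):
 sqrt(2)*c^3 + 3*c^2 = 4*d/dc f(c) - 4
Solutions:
 f(c) = C1 + sqrt(2)*c^4/16 + c^3/4 + c


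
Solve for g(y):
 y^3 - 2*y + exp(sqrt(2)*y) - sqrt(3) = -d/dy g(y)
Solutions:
 g(y) = C1 - y^4/4 + y^2 + sqrt(3)*y - sqrt(2)*exp(sqrt(2)*y)/2


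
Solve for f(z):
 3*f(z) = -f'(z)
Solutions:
 f(z) = C1*exp(-3*z)


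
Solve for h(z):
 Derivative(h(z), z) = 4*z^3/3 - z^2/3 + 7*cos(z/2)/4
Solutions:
 h(z) = C1 + z^4/3 - z^3/9 + 7*sin(z/2)/2


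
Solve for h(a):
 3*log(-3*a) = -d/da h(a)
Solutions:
 h(a) = C1 - 3*a*log(-a) + 3*a*(1 - log(3))


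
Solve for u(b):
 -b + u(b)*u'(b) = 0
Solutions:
 u(b) = -sqrt(C1 + b^2)
 u(b) = sqrt(C1 + b^2)


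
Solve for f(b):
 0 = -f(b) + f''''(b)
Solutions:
 f(b) = C1*exp(-b) + C2*exp(b) + C3*sin(b) + C4*cos(b)


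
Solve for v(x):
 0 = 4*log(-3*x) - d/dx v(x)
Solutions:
 v(x) = C1 + 4*x*log(-x) + 4*x*(-1 + log(3))


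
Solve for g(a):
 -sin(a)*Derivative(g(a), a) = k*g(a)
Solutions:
 g(a) = C1*exp(k*(-log(cos(a) - 1) + log(cos(a) + 1))/2)


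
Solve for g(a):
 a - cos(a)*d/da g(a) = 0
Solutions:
 g(a) = C1 + Integral(a/cos(a), a)


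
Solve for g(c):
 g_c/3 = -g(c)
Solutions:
 g(c) = C1*exp(-3*c)


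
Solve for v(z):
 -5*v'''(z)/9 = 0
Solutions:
 v(z) = C1 + C2*z + C3*z^2


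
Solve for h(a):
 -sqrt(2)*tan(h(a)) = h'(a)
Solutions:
 h(a) = pi - asin(C1*exp(-sqrt(2)*a))
 h(a) = asin(C1*exp(-sqrt(2)*a))


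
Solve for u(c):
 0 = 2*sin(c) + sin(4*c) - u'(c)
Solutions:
 u(c) = C1 - 2*cos(c) - cos(4*c)/4


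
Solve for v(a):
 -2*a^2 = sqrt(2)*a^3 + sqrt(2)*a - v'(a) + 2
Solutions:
 v(a) = C1 + sqrt(2)*a^4/4 + 2*a^3/3 + sqrt(2)*a^2/2 + 2*a


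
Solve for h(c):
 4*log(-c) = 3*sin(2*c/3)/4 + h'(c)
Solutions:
 h(c) = C1 + 4*c*log(-c) - 4*c + 9*cos(2*c/3)/8


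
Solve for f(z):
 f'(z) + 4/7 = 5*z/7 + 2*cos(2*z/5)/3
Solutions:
 f(z) = C1 + 5*z^2/14 - 4*z/7 + 5*sin(2*z/5)/3


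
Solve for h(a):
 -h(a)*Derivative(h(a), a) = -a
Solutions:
 h(a) = -sqrt(C1 + a^2)
 h(a) = sqrt(C1 + a^2)


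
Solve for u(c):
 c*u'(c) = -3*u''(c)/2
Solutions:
 u(c) = C1 + C2*erf(sqrt(3)*c/3)


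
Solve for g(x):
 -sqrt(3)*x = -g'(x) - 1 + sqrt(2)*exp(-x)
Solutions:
 g(x) = C1 + sqrt(3)*x^2/2 - x - sqrt(2)*exp(-x)


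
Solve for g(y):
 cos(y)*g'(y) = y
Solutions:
 g(y) = C1 + Integral(y/cos(y), y)


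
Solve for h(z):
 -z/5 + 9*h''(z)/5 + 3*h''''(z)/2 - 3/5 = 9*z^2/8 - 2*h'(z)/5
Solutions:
 h(z) = C1 + C2*exp(z*(-3*12^(1/3)*5^(2/3)/(5 + sqrt(115))^(1/3) + 90^(1/3)*(5 + sqrt(115))^(1/3))/30)*sin(10^(1/3)*3^(1/6)*z*(10^(1/3)*3^(2/3)/(5 + sqrt(115))^(1/3) + (5 + sqrt(115))^(1/3))/10) + C3*exp(z*(-3*12^(1/3)*5^(2/3)/(5 + sqrt(115))^(1/3) + 90^(1/3)*(5 + sqrt(115))^(1/3))/30)*cos(10^(1/3)*3^(1/6)*z*(10^(1/3)*3^(2/3)/(5 + sqrt(115))^(1/3) + (5 + sqrt(115))^(1/3))/10) + C4*exp(-z*(-3*12^(1/3)*5^(2/3)/(5 + sqrt(115))^(1/3) + 90^(1/3)*(5 + sqrt(115))^(1/3))/15) + 15*z^3/16 - 397*z^2/32 + 3621*z/32


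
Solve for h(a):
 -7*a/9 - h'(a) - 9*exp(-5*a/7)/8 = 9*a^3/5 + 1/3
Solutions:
 h(a) = C1 - 9*a^4/20 - 7*a^2/18 - a/3 + 63*exp(-5*a/7)/40


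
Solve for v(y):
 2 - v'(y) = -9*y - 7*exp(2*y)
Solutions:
 v(y) = C1 + 9*y^2/2 + 2*y + 7*exp(2*y)/2


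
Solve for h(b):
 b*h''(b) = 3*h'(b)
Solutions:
 h(b) = C1 + C2*b^4


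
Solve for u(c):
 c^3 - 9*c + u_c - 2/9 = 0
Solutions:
 u(c) = C1 - c^4/4 + 9*c^2/2 + 2*c/9


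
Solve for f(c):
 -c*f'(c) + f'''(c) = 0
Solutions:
 f(c) = C1 + Integral(C2*airyai(c) + C3*airybi(c), c)


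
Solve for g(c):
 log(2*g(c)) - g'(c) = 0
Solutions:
 -Integral(1/(log(_y) + log(2)), (_y, g(c))) = C1 - c


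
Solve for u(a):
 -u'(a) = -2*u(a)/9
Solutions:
 u(a) = C1*exp(2*a/9)


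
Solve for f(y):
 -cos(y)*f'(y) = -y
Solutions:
 f(y) = C1 + Integral(y/cos(y), y)


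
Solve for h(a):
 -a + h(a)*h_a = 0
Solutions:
 h(a) = -sqrt(C1 + a^2)
 h(a) = sqrt(C1 + a^2)


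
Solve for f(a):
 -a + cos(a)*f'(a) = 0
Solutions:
 f(a) = C1 + Integral(a/cos(a), a)


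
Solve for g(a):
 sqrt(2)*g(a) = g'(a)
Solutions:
 g(a) = C1*exp(sqrt(2)*a)


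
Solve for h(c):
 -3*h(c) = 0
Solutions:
 h(c) = 0


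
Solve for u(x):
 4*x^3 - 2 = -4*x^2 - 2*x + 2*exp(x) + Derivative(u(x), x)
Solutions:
 u(x) = C1 + x^4 + 4*x^3/3 + x^2 - 2*x - 2*exp(x)


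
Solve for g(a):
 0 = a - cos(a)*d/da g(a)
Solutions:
 g(a) = C1 + Integral(a/cos(a), a)


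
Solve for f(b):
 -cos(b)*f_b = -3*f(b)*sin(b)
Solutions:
 f(b) = C1/cos(b)^3


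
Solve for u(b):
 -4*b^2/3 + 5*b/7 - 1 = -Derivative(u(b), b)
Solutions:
 u(b) = C1 + 4*b^3/9 - 5*b^2/14 + b


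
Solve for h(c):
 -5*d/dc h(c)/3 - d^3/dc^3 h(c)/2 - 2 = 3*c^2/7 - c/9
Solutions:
 h(c) = C1 + C2*sin(sqrt(30)*c/3) + C3*cos(sqrt(30)*c/3) - 3*c^3/35 + c^2/30 - 183*c/175


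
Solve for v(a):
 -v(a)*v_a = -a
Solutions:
 v(a) = -sqrt(C1 + a^2)
 v(a) = sqrt(C1 + a^2)


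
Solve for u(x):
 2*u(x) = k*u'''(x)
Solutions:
 u(x) = C1*exp(2^(1/3)*x*(1/k)^(1/3)) + C2*exp(2^(1/3)*x*(-1 + sqrt(3)*I)*(1/k)^(1/3)/2) + C3*exp(-2^(1/3)*x*(1 + sqrt(3)*I)*(1/k)^(1/3)/2)


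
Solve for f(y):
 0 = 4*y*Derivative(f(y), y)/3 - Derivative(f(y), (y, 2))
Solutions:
 f(y) = C1 + C2*erfi(sqrt(6)*y/3)


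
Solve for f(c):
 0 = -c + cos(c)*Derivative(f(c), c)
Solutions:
 f(c) = C1 + Integral(c/cos(c), c)


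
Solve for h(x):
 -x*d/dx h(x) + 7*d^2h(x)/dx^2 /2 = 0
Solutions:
 h(x) = C1 + C2*erfi(sqrt(7)*x/7)


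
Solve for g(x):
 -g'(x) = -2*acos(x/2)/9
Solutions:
 g(x) = C1 + 2*x*acos(x/2)/9 - 2*sqrt(4 - x^2)/9


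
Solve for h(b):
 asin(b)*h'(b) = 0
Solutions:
 h(b) = C1


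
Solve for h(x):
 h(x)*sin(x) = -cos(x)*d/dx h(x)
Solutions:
 h(x) = C1*cos(x)


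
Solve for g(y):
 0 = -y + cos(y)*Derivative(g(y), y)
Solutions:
 g(y) = C1 + Integral(y/cos(y), y)


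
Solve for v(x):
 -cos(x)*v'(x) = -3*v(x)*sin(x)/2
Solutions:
 v(x) = C1/cos(x)^(3/2)


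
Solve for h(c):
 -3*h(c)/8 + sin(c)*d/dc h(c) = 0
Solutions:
 h(c) = C1*(cos(c) - 1)^(3/16)/(cos(c) + 1)^(3/16)


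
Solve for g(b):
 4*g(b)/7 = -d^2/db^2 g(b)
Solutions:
 g(b) = C1*sin(2*sqrt(7)*b/7) + C2*cos(2*sqrt(7)*b/7)


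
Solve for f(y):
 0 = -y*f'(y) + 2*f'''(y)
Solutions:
 f(y) = C1 + Integral(C2*airyai(2^(2/3)*y/2) + C3*airybi(2^(2/3)*y/2), y)


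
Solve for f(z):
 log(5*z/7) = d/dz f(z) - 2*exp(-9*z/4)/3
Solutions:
 f(z) = C1 + z*log(z) + z*(-log(7) - 1 + log(5)) - 8*exp(-9*z/4)/27


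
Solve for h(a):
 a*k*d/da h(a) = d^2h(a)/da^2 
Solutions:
 h(a) = Piecewise((-sqrt(2)*sqrt(pi)*C1*erf(sqrt(2)*a*sqrt(-k)/2)/(2*sqrt(-k)) - C2, (k > 0) | (k < 0)), (-C1*a - C2, True))


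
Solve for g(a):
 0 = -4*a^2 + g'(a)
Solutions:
 g(a) = C1 + 4*a^3/3


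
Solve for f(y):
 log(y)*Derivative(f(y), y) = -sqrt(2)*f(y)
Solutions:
 f(y) = C1*exp(-sqrt(2)*li(y))


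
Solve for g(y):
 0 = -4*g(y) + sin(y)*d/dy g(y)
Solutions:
 g(y) = C1*(cos(y)^2 - 2*cos(y) + 1)/(cos(y)^2 + 2*cos(y) + 1)


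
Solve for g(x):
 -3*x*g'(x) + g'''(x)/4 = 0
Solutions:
 g(x) = C1 + Integral(C2*airyai(12^(1/3)*x) + C3*airybi(12^(1/3)*x), x)


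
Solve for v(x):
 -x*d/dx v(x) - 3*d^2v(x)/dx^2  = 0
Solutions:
 v(x) = C1 + C2*erf(sqrt(6)*x/6)


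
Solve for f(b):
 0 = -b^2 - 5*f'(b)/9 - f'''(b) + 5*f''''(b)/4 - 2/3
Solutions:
 f(b) = C1 + C2*exp(b*(-2^(1/3)*(5*sqrt(6585) + 407)^(1/3) - 8*2^(2/3)/(5*sqrt(6585) + 407)^(1/3) + 8)/30)*sin(2^(1/3)*sqrt(3)*b*(-(5*sqrt(6585) + 407)^(1/3) + 8*2^(1/3)/(5*sqrt(6585) + 407)^(1/3))/30) + C3*exp(b*(-2^(1/3)*(5*sqrt(6585) + 407)^(1/3) - 8*2^(2/3)/(5*sqrt(6585) + 407)^(1/3) + 8)/30)*cos(2^(1/3)*sqrt(3)*b*(-(5*sqrt(6585) + 407)^(1/3) + 8*2^(1/3)/(5*sqrt(6585) + 407)^(1/3))/30) + C4*exp(b*(8*2^(2/3)/(5*sqrt(6585) + 407)^(1/3) + 4 + 2^(1/3)*(5*sqrt(6585) + 407)^(1/3))/15) - 3*b^3/5 + 132*b/25


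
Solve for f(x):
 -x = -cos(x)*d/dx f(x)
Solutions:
 f(x) = C1 + Integral(x/cos(x), x)


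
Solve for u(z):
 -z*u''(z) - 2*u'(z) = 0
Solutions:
 u(z) = C1 + C2/z


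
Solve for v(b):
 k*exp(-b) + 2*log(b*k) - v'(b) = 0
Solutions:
 v(b) = C1 + 2*b*log(b*k) - 2*b - k*exp(-b)


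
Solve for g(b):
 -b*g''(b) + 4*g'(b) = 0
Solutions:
 g(b) = C1 + C2*b^5


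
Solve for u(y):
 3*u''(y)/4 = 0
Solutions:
 u(y) = C1 + C2*y


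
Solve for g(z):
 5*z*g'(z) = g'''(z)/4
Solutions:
 g(z) = C1 + Integral(C2*airyai(20^(1/3)*z) + C3*airybi(20^(1/3)*z), z)


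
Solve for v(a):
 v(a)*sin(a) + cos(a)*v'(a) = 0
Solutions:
 v(a) = C1*cos(a)


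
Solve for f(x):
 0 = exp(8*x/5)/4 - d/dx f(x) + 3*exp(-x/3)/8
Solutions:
 f(x) = C1 + 5*exp(8*x/5)/32 - 9*exp(-x/3)/8


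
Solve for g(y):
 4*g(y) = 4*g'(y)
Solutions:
 g(y) = C1*exp(y)


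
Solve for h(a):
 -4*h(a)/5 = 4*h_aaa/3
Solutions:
 h(a) = C3*exp(-3^(1/3)*5^(2/3)*a/5) + (C1*sin(3^(5/6)*5^(2/3)*a/10) + C2*cos(3^(5/6)*5^(2/3)*a/10))*exp(3^(1/3)*5^(2/3)*a/10)


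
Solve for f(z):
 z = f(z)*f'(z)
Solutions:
 f(z) = -sqrt(C1 + z^2)
 f(z) = sqrt(C1 + z^2)


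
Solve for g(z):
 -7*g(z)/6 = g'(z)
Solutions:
 g(z) = C1*exp(-7*z/6)


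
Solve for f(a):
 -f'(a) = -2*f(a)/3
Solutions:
 f(a) = C1*exp(2*a/3)


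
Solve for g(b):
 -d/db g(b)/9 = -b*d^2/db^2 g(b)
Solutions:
 g(b) = C1 + C2*b^(10/9)


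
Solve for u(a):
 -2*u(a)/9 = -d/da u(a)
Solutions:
 u(a) = C1*exp(2*a/9)


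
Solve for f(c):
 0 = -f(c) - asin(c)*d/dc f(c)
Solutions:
 f(c) = C1*exp(-Integral(1/asin(c), c))


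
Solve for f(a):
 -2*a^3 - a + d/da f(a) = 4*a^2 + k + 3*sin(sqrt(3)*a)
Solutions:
 f(a) = C1 + a^4/2 + 4*a^3/3 + a^2/2 + a*k - sqrt(3)*cos(sqrt(3)*a)


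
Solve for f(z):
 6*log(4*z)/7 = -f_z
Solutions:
 f(z) = C1 - 6*z*log(z)/7 - 12*z*log(2)/7 + 6*z/7


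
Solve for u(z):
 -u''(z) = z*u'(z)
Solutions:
 u(z) = C1 + C2*erf(sqrt(2)*z/2)


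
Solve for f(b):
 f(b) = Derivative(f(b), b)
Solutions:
 f(b) = C1*exp(b)


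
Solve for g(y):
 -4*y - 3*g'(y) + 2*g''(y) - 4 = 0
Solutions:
 g(y) = C1 + C2*exp(3*y/2) - 2*y^2/3 - 20*y/9


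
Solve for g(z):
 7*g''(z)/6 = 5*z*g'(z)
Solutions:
 g(z) = C1 + C2*erfi(sqrt(105)*z/7)


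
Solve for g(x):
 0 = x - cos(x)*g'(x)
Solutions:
 g(x) = C1 + Integral(x/cos(x), x)


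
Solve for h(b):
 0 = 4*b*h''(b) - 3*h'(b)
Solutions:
 h(b) = C1 + C2*b^(7/4)


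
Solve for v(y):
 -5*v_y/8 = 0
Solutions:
 v(y) = C1


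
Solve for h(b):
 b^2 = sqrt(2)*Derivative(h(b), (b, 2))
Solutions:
 h(b) = C1 + C2*b + sqrt(2)*b^4/24


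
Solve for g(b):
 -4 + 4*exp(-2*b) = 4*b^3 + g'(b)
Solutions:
 g(b) = C1 - b^4 - 4*b - 2*exp(-2*b)


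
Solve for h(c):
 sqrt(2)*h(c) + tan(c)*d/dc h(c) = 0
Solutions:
 h(c) = C1/sin(c)^(sqrt(2))


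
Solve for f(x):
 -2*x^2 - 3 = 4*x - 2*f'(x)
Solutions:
 f(x) = C1 + x^3/3 + x^2 + 3*x/2


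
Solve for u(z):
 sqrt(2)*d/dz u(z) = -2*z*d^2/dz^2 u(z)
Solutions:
 u(z) = C1 + C2*z^(1 - sqrt(2)/2)


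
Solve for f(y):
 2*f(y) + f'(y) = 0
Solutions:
 f(y) = C1*exp(-2*y)


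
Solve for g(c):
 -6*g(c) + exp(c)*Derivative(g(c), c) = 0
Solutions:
 g(c) = C1*exp(-6*exp(-c))


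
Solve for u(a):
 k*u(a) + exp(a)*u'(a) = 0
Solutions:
 u(a) = C1*exp(k*exp(-a))


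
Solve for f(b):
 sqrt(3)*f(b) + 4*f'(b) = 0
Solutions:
 f(b) = C1*exp(-sqrt(3)*b/4)


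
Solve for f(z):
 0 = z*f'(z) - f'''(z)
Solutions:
 f(z) = C1 + Integral(C2*airyai(z) + C3*airybi(z), z)


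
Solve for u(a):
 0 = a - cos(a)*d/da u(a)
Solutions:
 u(a) = C1 + Integral(a/cos(a), a)


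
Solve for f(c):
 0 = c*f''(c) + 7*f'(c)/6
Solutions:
 f(c) = C1 + C2/c^(1/6)


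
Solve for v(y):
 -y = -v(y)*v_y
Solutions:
 v(y) = -sqrt(C1 + y^2)
 v(y) = sqrt(C1 + y^2)


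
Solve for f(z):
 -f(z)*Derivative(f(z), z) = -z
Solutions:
 f(z) = -sqrt(C1 + z^2)
 f(z) = sqrt(C1 + z^2)


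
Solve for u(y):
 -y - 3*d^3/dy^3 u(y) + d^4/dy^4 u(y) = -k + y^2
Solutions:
 u(y) = C1 + C2*y + C3*y^2 + C4*exp(3*y) - y^5/180 - 5*y^4/216 + y^3*(9*k - 5)/162


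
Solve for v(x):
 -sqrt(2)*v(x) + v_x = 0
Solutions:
 v(x) = C1*exp(sqrt(2)*x)


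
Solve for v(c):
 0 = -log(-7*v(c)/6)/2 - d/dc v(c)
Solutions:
 2*Integral(1/(log(-_y) - log(6) + log(7)), (_y, v(c))) = C1 - c


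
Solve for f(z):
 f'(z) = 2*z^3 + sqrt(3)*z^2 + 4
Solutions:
 f(z) = C1 + z^4/2 + sqrt(3)*z^3/3 + 4*z


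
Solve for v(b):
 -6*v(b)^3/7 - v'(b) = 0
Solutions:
 v(b) = -sqrt(14)*sqrt(-1/(C1 - 6*b))/2
 v(b) = sqrt(14)*sqrt(-1/(C1 - 6*b))/2


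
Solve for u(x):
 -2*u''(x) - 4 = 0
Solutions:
 u(x) = C1 + C2*x - x^2


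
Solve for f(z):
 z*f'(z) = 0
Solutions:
 f(z) = C1


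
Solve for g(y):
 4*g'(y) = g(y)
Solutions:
 g(y) = C1*exp(y/4)


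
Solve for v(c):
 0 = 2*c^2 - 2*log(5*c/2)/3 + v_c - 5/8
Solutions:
 v(c) = C1 - 2*c^3/3 + 2*c*log(c)/3 - 2*c*log(2)/3 - c/24 + 2*c*log(5)/3


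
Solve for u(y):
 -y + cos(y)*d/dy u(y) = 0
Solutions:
 u(y) = C1 + Integral(y/cos(y), y)


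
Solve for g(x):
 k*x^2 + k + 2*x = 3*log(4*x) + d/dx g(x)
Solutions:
 g(x) = C1 + k*x^3/3 + k*x + x^2 - 3*x*log(x) - x*log(64) + 3*x


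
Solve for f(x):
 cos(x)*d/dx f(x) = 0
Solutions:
 f(x) = C1


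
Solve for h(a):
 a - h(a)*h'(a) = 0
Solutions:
 h(a) = -sqrt(C1 + a^2)
 h(a) = sqrt(C1 + a^2)


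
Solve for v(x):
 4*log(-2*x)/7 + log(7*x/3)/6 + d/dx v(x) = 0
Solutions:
 v(x) = C1 - 31*x*log(x)/42 + x*(-24*log(2) - 7*log(7) + 7*log(3) + 31 - 24*I*pi)/42


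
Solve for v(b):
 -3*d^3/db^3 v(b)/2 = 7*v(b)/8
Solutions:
 v(b) = C3*exp(b*(-126^(1/3) + 3*14^(1/3)*3^(2/3))/24)*sin(14^(1/3)*3^(1/6)*b/4) + C4*exp(b*(-126^(1/3) + 3*14^(1/3)*3^(2/3))/24)*cos(14^(1/3)*3^(1/6)*b/4) + C5*exp(-b*(126^(1/3) + 3*14^(1/3)*3^(2/3))/24) + (C1*sin(14^(1/3)*3^(1/6)*b/4) + C2*cos(14^(1/3)*3^(1/6)*b/4))*exp(126^(1/3)*b/12)


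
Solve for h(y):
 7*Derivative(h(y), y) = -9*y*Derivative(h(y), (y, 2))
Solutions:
 h(y) = C1 + C2*y^(2/9)


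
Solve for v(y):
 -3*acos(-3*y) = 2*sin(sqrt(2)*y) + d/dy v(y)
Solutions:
 v(y) = C1 - 3*y*acos(-3*y) - sqrt(1 - 9*y^2) + sqrt(2)*cos(sqrt(2)*y)


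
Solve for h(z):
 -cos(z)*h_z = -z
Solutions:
 h(z) = C1 + Integral(z/cos(z), z)


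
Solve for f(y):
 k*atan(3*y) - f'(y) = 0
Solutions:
 f(y) = C1 + k*(y*atan(3*y) - log(9*y^2 + 1)/6)


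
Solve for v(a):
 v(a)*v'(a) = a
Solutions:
 v(a) = -sqrt(C1 + a^2)
 v(a) = sqrt(C1 + a^2)


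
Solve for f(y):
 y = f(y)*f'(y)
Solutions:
 f(y) = -sqrt(C1 + y^2)
 f(y) = sqrt(C1 + y^2)


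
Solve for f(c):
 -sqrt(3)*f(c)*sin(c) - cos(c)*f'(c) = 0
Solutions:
 f(c) = C1*cos(c)^(sqrt(3))


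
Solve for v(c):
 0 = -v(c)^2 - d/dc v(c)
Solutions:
 v(c) = 1/(C1 + c)


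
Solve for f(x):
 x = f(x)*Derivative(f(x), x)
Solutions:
 f(x) = -sqrt(C1 + x^2)
 f(x) = sqrt(C1 + x^2)


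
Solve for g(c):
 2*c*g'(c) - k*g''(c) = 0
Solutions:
 g(c) = C1 + C2*erf(c*sqrt(-1/k))/sqrt(-1/k)


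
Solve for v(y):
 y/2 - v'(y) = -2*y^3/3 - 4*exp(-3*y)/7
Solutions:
 v(y) = C1 + y^4/6 + y^2/4 - 4*exp(-3*y)/21


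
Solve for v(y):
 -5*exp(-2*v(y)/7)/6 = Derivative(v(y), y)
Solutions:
 v(y) = 7*log(-sqrt(C1 - 5*y)) - 7*log(21)/2
 v(y) = 7*log(C1 - 5*y)/2 - 7*log(21)/2


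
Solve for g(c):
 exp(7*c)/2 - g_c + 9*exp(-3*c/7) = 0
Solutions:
 g(c) = C1 + exp(7*c)/14 - 21*exp(-3*c/7)


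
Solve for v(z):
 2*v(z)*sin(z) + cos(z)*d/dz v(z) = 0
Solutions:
 v(z) = C1*cos(z)^2


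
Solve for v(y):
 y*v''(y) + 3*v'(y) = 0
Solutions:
 v(y) = C1 + C2/y^2


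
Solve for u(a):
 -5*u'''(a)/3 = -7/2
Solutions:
 u(a) = C1 + C2*a + C3*a^2 + 7*a^3/20


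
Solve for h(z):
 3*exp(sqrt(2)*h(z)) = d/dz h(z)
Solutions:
 h(z) = sqrt(2)*(2*log(-1/(C1 + 3*z)) - log(2))/4


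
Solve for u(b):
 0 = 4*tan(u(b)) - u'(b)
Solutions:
 u(b) = pi - asin(C1*exp(4*b))
 u(b) = asin(C1*exp(4*b))


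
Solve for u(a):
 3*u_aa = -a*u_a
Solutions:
 u(a) = C1 + C2*erf(sqrt(6)*a/6)


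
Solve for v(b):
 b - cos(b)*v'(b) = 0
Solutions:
 v(b) = C1 + Integral(b/cos(b), b)


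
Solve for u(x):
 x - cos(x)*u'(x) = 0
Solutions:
 u(x) = C1 + Integral(x/cos(x), x)


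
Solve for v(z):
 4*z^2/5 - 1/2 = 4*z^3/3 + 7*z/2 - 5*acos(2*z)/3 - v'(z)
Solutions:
 v(z) = C1 + z^4/3 - 4*z^3/15 + 7*z^2/4 - 5*z*acos(2*z)/3 + z/2 + 5*sqrt(1 - 4*z^2)/6


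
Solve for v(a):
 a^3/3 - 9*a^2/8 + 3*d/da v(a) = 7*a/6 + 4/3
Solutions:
 v(a) = C1 - a^4/36 + a^3/8 + 7*a^2/36 + 4*a/9


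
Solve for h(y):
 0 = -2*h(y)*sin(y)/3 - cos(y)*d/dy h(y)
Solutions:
 h(y) = C1*cos(y)^(2/3)


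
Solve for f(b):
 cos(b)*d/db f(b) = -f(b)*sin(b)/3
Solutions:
 f(b) = C1*cos(b)^(1/3)


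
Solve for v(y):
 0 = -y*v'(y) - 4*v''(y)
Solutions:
 v(y) = C1 + C2*erf(sqrt(2)*y/4)


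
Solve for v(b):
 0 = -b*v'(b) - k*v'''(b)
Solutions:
 v(b) = C1 + Integral(C2*airyai(b*(-1/k)^(1/3)) + C3*airybi(b*(-1/k)^(1/3)), b)


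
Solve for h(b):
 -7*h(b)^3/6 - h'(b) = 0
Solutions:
 h(b) = -sqrt(3)*sqrt(-1/(C1 - 7*b))
 h(b) = sqrt(3)*sqrt(-1/(C1 - 7*b))


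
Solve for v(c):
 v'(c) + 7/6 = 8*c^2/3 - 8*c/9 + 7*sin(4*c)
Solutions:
 v(c) = C1 + 8*c^3/9 - 4*c^2/9 - 7*c/6 - 7*cos(4*c)/4


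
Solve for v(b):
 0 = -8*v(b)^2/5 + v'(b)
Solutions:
 v(b) = -5/(C1 + 8*b)


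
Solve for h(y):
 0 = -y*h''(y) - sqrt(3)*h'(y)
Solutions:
 h(y) = C1 + C2*y^(1 - sqrt(3))


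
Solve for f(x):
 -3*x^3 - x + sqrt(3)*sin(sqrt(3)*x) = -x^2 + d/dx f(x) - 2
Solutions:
 f(x) = C1 - 3*x^4/4 + x^3/3 - x^2/2 + 2*x - cos(sqrt(3)*x)


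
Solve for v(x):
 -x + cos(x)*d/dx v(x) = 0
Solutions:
 v(x) = C1 + Integral(x/cos(x), x)


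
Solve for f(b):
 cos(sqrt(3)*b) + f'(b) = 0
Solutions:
 f(b) = C1 - sqrt(3)*sin(sqrt(3)*b)/3


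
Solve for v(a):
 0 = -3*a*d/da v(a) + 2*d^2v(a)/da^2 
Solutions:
 v(a) = C1 + C2*erfi(sqrt(3)*a/2)


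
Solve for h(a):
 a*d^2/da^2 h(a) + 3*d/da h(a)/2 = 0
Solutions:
 h(a) = C1 + C2/sqrt(a)


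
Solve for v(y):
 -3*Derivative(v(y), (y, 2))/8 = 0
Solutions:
 v(y) = C1 + C2*y


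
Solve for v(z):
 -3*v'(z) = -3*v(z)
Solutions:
 v(z) = C1*exp(z)


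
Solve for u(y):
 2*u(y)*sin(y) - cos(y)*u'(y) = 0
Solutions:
 u(y) = C1/cos(y)^2


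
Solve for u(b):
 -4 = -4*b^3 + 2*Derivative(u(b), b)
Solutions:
 u(b) = C1 + b^4/2 - 2*b


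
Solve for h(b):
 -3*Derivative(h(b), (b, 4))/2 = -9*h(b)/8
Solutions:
 h(b) = C1*exp(-sqrt(2)*3^(1/4)*b/2) + C2*exp(sqrt(2)*3^(1/4)*b/2) + C3*sin(sqrt(2)*3^(1/4)*b/2) + C4*cos(sqrt(2)*3^(1/4)*b/2)


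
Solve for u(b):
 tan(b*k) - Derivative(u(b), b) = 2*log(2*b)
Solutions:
 u(b) = C1 - 2*b*log(b) - 2*b*log(2) + 2*b + Piecewise((-log(cos(b*k))/k, Ne(k, 0)), (0, True))


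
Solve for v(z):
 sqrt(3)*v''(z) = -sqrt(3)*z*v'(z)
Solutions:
 v(z) = C1 + C2*erf(sqrt(2)*z/2)


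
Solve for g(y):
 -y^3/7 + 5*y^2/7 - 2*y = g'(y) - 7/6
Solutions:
 g(y) = C1 - y^4/28 + 5*y^3/21 - y^2 + 7*y/6


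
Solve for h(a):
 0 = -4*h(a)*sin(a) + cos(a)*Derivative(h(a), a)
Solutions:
 h(a) = C1/cos(a)^4


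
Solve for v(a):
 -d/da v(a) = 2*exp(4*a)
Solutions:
 v(a) = C1 - exp(4*a)/2


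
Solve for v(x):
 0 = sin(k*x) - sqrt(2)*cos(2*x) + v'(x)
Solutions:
 v(x) = C1 + sqrt(2)*sin(2*x)/2 + cos(k*x)/k


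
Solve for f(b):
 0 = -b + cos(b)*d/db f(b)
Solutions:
 f(b) = C1 + Integral(b/cos(b), b)


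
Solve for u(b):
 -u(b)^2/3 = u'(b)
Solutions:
 u(b) = 3/(C1 + b)


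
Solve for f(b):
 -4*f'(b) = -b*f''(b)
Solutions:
 f(b) = C1 + C2*b^5


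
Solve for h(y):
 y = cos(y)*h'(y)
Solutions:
 h(y) = C1 + Integral(y/cos(y), y)


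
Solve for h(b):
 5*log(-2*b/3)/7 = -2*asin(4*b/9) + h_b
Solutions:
 h(b) = C1 + 5*b*log(-b)/7 + 2*b*asin(4*b/9) - 5*b*log(3)/7 - 5*b/7 + 5*b*log(2)/7 + sqrt(81 - 16*b^2)/2


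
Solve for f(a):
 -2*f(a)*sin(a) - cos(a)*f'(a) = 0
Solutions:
 f(a) = C1*cos(a)^2


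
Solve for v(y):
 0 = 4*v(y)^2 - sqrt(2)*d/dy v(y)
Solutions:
 v(y) = -1/(C1 + 2*sqrt(2)*y)
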